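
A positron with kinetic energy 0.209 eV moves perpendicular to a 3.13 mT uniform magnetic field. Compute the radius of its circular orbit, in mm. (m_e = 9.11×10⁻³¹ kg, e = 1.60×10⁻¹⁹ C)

Convert the energy: K = 0.209 eV = 3.34×10^-20 J.
v = √(2K/m) = √(2·3.34×10^-20/9.11×10^-31) = 2.71×10^5 m/s.
r = mv/(qB) = (9.11×10^-31)(2.71×10^5) / [(1×1.60×10^-19)(3.13×10^-3)] = 4.93×10^-4 m.

r ≈ 0.493 mm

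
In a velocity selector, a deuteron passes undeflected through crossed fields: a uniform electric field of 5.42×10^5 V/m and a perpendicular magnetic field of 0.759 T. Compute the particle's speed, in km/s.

v ≈ 714 km/s

For zero net force, qE = qvB, so v = E/B.
v = (5.42×10^5) / (0.759) = 7.14×10^5 m/s.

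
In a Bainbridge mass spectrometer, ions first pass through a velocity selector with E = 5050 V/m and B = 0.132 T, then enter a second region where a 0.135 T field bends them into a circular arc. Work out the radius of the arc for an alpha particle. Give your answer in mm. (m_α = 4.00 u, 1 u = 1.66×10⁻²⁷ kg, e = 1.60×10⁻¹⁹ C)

r ≈ 5.88 mm

The selector passes v = E/B = 5050/0.132 = 3.83×10^4 m/s.
In the deflection region, r = mv/(qB₂) = (6.64×10^-27)(3.83×10^4) / [(2×1.60×10^-19)(0.135)] = 5.88×10^-3 m.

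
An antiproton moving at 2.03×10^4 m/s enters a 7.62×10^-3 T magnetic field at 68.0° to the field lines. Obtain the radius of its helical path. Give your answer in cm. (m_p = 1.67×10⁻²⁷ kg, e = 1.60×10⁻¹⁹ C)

r ≈ 2.58 cm

Only the perpendicular component v⊥ = v sin68.0° = 1.88×10^4 m/s is bent by the field.
r = m v⊥ /(qB) = (1.67×10^-27)(1.88×10^4) / [(1×1.60×10^-19)(7.62×10^-3)] = 0.0258 m.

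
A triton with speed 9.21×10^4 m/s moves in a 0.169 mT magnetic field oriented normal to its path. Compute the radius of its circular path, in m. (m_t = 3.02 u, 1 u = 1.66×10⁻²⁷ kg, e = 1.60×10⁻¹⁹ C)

r ≈ 17.1 m

The magnetic force provides the centripetal force: qvB = mv²/r, so r = mv/(qB).
r = (5.01×10^-27 kg)(9.21×10^4 m/s) / [(1×1.60×10^-19 C)(1.69×10^-4 T)] = 17.1 m.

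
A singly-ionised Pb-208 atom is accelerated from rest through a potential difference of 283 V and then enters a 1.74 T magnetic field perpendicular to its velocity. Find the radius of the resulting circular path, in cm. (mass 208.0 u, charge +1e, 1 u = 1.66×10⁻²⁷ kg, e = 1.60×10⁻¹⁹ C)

r ≈ 2.01 cm

The kinetic energy gained is K = qV = (1×1.60×10^-19)(283) = 4.53×10^-17 J.
v = √(2K/m) = 1.62×10^4 m/s.
r = mv/(qB) = (3.45×10^-25)(1.62×10^4) / [(1×1.60×10^-19)(1.74)] = 0.0201 m.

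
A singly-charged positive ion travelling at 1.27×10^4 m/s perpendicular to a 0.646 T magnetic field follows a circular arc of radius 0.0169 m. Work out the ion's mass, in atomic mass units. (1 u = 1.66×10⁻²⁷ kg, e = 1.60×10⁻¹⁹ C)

m ≈ 82.9 u

qvB = mv²/r ⇒ m = qBr/v.
m = (1×1.60×10^-19)(0.646)(0.0169) / (1.27×10^4) = 1.38×10^-25 kg = 82.9 u.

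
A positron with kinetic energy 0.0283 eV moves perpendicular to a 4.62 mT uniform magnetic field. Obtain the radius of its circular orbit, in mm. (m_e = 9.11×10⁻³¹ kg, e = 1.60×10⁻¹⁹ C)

r ≈ 0.123 mm

Convert the energy: K = 0.0283 eV = 4.53×10^-21 J.
v = √(2K/m) = √(2·4.53×10^-21/9.11×10^-31) = 9.97×10^4 m/s.
r = mv/(qB) = (9.11×10^-31)(9.97×10^4) / [(1×1.60×10^-19)(4.62×10^-3)] = 1.23×10^-4 m.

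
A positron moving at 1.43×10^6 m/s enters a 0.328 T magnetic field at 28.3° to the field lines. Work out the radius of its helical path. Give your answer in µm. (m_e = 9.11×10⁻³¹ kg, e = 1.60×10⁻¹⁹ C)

Only the perpendicular component v⊥ = v sin28.3° = 6.78×10^5 m/s is bent by the field.
r = m v⊥ /(qB) = (9.11×10^-31)(6.78×10^5) / [(1×1.60×10^-19)(0.328)] = 1.18×10^-5 m.

r ≈ 11.8 µm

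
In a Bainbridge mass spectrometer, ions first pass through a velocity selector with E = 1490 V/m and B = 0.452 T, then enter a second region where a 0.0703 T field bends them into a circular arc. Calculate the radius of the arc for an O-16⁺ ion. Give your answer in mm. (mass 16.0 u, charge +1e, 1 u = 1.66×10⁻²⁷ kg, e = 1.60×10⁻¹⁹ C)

The selector passes v = E/B = 1490/0.452 = 3300 m/s.
In the deflection region, r = mv/(qB₂) = (2.66×10^-26)(3300) / [(1×1.60×10^-19)(0.0703)] = 7.78×10^-3 m.

r ≈ 7.78 mm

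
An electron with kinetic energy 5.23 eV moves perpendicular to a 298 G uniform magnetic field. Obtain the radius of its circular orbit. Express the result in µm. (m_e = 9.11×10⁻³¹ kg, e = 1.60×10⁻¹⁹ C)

Convert the energy: K = 5.23 eV = 8.37×10^-19 J.
v = √(2K/m) = √(2·8.37×10^-19/9.11×10^-31) = 1.36×10^6 m/s.
r = mv/(qB) = (9.11×10^-31)(1.36×10^6) / [(1×1.60×10^-19)(0.0298)] = 2.59×10^-4 m.

r ≈ 259 µm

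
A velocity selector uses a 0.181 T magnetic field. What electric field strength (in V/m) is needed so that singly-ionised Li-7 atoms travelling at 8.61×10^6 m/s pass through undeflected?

qE = qvB ⇒ E = vB = (8.61×10^6)(0.181) = 1.56×10^6 V/m.

E ≈ 1.56×10^6 V/m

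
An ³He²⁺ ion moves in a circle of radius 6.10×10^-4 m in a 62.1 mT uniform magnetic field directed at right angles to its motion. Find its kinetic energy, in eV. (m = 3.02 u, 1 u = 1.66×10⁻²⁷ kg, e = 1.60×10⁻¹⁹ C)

K ≈ 0.0916 eV

v = qBr/m = (2×1.60×10^-19)(0.0621)(6.10×10^-4) / (5.01×10^-27) = 2420 m/s.
K = ½mv² = 0.5·(5.01×10^-27)·(2420)² = 1.47×10^-20 J = 0.0916 eV.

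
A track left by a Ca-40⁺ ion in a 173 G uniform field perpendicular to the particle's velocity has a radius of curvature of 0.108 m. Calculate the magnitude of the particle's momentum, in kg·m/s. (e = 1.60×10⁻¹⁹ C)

Since qvB = mv²/r, the momentum p = mv = qBr.
p = (1×1.60×10^-19)(0.0173)(0.108) = 2.99×10^-22 kg·m/s.

p ≈ 2.99×10^-22 kg·m/s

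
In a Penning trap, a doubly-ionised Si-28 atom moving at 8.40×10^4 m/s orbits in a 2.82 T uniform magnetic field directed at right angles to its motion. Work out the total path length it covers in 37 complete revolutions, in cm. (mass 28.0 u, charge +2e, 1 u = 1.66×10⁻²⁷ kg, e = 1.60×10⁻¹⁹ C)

r = mv/(qB) = 4.33×10^-3 m, so one revolution covers 2πr = 0.0272 m.
In 37 revolutions: L = 37·2πr = 1.01 m.

L ≈ 101 cm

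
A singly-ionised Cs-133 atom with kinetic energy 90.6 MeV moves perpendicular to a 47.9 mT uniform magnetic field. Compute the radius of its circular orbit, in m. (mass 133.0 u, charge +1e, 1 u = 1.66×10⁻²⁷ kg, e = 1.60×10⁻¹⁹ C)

r ≈ 330 m

Convert the energy: K = 90.6 MeV = 1.45×10^-11 J.
v = √(2K/m) = √(2·1.45×10^-11/2.21×10^-25) = 1.15×10^7 m/s.
r = mv/(qB) = (2.21×10^-25)(1.15×10^7) / [(1×1.60×10^-19)(0.0479)] = 330 m.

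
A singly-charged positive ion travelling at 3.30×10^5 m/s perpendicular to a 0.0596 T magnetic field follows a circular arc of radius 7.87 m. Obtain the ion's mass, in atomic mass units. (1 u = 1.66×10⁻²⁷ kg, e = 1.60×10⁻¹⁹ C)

m ≈ 137 u

qvB = mv²/r ⇒ m = qBr/v.
m = (1×1.60×10^-19)(0.0596)(7.87) / (3.30×10^5) = 2.27×10^-25 kg = 137 u.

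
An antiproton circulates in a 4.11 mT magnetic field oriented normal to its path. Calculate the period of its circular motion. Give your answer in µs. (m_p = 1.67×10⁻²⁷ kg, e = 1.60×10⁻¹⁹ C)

T ≈ 16.0 µs

The cyclotron period is independent of speed: T = 2πm/(qB).
T = 2π(1.67×10^-27) / [(1×1.60×10^-19)(4.11×10^-3)] = 1.60×10^-5 s.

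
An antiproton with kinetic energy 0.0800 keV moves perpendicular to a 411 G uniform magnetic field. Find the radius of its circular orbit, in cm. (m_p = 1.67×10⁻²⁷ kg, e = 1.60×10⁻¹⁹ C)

Convert the energy: K = 0.0800 keV = 1.28×10^-17 J.
v = √(2K/m) = √(2·1.28×10^-17/1.67×10^-27) = 1.24×10^5 m/s.
r = mv/(qB) = (1.67×10^-27)(1.24×10^5) / [(1×1.60×10^-19)(0.0411)] = 0.0314 m.

r ≈ 3.14 cm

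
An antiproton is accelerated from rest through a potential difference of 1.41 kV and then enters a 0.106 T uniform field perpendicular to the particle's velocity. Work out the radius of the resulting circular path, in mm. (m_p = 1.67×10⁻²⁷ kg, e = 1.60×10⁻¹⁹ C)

The kinetic energy gained is K = qV = (1×1.60×10^-19)(1410) = 2.26×10^-16 J.
v = √(2K/m) = 5.20×10^5 m/s.
r = mv/(qB) = (1.67×10^-27)(5.20×10^5) / [(1×1.60×10^-19)(0.106)] = 0.0512 m.

r ≈ 51.2 mm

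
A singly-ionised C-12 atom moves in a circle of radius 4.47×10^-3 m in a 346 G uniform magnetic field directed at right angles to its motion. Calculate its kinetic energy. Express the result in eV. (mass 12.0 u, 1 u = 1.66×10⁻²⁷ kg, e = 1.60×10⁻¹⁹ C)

K ≈ 0.0961 eV

v = qBr/m = (1×1.60×10^-19)(0.0346)(4.47×10^-3) / (1.99×10^-26) = 1240 m/s.
K = ½mv² = 0.5·(1.99×10^-26)·(1240)² = 1.54×10^-20 J = 0.0961 eV.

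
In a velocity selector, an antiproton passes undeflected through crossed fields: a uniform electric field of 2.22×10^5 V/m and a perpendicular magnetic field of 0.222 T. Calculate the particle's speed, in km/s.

v ≈ 1000 km/s

For zero net force, qE = qvB, so v = E/B.
v = (2.22×10^5) / (0.222) = 1.00×10^6 m/s.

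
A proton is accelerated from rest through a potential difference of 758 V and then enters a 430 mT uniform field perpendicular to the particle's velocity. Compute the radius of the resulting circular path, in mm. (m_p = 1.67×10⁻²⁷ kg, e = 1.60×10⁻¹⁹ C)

r ≈ 9.25 mm

The kinetic energy gained is K = qV = (1×1.60×10^-19)(758) = 1.21×10^-16 J.
v = √(2K/m) = 3.81×10^5 m/s.
r = mv/(qB) = (1.67×10^-27)(3.81×10^5) / [(1×1.60×10^-19)(0.430)] = 9.25×10^-3 m.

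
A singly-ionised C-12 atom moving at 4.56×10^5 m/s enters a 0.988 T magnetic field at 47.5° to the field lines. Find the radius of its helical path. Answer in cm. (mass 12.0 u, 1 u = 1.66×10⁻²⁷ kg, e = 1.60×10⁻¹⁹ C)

r ≈ 4.24 cm

Only the perpendicular component v⊥ = v sin47.5° = 3.36×10^5 m/s is bent by the field.
r = m v⊥ /(qB) = (1.99×10^-26)(3.36×10^5) / [(1×1.60×10^-19)(0.988)] = 0.0424 m.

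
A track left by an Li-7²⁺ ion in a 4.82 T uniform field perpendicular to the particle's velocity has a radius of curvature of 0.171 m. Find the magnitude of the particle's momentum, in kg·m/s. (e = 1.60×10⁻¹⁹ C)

Since qvB = mv²/r, the momentum p = mv = qBr.
p = (2×1.60×10^-19)(4.82)(0.171) = 2.64×10^-19 kg·m/s.

p ≈ 2.64×10^-19 kg·m/s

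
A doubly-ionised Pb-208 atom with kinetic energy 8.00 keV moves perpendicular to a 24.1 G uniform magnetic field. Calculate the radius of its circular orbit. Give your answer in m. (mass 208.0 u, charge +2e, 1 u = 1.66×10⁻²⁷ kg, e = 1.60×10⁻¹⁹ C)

r ≈ 38.6 m

Convert the energy: K = 8.00 keV = 1.28×10^-15 J.
v = √(2K/m) = √(2·1.28×10^-15/3.45×10^-25) = 8.61×10^4 m/s.
r = mv/(qB) = (3.45×10^-25)(8.61×10^4) / [(2×1.60×10^-19)(2.41×10^-3)] = 38.6 m.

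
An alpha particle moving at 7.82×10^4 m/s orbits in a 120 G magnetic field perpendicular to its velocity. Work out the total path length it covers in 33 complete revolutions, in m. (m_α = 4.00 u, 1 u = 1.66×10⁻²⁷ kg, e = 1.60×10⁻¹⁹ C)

L ≈ 28.0 m

r = mv/(qB) = 0.135 m, so one revolution covers 2πr = 0.850 m.
In 33 revolutions: L = 33·2πr = 28.0 m.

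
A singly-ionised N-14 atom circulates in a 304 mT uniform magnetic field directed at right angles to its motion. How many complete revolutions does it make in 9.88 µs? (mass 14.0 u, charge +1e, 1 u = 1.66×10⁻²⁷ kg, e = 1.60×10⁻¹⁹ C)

N = 3

T = 2πm/(qB) = 2π(2.324×10^-26) / [(1×1.60×10^-19)(0.304)] = 3.0021×10^-6 s.
N = t/T = 9.88×10^-6 / 3.0021×10^-6 ≈ 3.29, so 3 complete revolutions.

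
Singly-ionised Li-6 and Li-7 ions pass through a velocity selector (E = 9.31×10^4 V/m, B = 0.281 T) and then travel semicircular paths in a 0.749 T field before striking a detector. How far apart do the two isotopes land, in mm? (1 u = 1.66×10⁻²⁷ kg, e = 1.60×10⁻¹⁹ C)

Δd ≈ 9.18 mm

Both emerge at v = E/B₁ = 3.31×10^5 m/s.
r = mv/(qB₂), so r₁ = 0.02754 m and r₂ = 0.03213 m, giving Δr = 4.59×10^-3 m.
After a semicircle each ion lands a diameter 2r from the entry slit, so the separation is 2Δr = 9.18×10^-3 m.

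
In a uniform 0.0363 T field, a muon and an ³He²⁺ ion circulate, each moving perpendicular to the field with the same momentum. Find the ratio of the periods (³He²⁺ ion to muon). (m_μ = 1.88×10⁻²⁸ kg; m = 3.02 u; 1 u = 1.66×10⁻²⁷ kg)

T = 2πm/(qB) is independent of speed, so T₂/T₁ = (m₂/q₂)/(m₁/q₁).
T_{³He²⁺ ion}/T_{muon} = (5.01×10^-27/2e) / (1.88×10^-28/1e) = 13.3.

ratio ≈ 13.3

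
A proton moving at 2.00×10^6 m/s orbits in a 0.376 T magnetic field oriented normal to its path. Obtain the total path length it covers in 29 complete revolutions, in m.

L ≈ 10.1 m

r = mv/(qB) = 0.0555 m, so one revolution covers 2πr = 0.349 m.
In 29 revolutions: L = 29·2πr = 10.1 m.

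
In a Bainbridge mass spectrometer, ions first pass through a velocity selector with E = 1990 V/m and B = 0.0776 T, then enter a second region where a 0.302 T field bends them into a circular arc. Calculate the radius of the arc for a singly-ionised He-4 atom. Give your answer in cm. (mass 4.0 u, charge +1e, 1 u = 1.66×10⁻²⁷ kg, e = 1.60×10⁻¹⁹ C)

r ≈ 0.352 cm

The selector passes v = E/B = 1990/0.0776 = 2.56×10^4 m/s.
In the deflection region, r = mv/(qB₂) = (6.64×10^-27)(2.56×10^4) / [(1×1.60×10^-19)(0.302)] = 3.52×10^-3 m.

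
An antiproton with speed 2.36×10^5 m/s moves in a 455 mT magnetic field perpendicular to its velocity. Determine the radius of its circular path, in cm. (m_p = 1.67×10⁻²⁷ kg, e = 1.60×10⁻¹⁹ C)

The magnetic force provides the centripetal force: qvB = mv²/r, so r = mv/(qB).
r = (1.67×10^-27 kg)(2.36×10^5 m/s) / [(1×1.60×10^-19 C)(0.455 T)] = 5.41×10^-3 m.

r ≈ 0.541 cm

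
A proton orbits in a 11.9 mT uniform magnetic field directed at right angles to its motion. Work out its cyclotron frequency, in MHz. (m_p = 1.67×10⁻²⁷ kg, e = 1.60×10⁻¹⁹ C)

f = qB/(2πm) = (1×1.60×10^-19)(0.0119) / [2π(1.67×10^-27)] = 1.81×10^5 Hz.

f ≈ 0.181 MHz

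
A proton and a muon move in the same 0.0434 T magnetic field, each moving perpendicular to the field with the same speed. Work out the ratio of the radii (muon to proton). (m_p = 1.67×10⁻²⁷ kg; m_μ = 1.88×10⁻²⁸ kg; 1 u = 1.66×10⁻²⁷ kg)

ratio ≈ 0.113

r = mv/(qB) ⇒ at equal v, r ∝ m/q.
r_{muon}/r_{proton} = 0.113.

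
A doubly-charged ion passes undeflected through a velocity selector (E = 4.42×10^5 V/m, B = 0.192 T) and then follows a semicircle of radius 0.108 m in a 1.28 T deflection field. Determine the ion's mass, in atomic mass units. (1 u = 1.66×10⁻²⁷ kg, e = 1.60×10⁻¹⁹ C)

v = E/B₁ = 2.30×10^6 m/s.
From r = mv/(qB₂), m = qB₂r/v = (2×1.60×10^-19)(1.28)(0.108) / (2.30×10^6) = 1.92×10^-26 kg.
In atomic mass units: m = 1.92×10^-26 / 1.66×10^-27 = 11.6 u.

m ≈ 11.6 u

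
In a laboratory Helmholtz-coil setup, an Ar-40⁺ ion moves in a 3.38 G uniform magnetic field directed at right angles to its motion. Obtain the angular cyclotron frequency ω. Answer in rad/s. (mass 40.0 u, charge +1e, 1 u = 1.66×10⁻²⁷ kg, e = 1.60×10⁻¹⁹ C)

ω ≈ 814 rad/s

ω = qB/m = (1×1.60×10^-19)(3.38×10^-4) / (6.64×10^-26) = 814 rad/s.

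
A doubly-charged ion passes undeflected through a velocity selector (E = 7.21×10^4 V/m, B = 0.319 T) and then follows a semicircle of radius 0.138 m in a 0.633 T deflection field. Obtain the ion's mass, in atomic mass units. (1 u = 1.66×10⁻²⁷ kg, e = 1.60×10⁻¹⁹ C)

v = E/B₁ = 2.26×10^5 m/s.
From r = mv/(qB₂), m = qB₂r/v = (2×1.60×10^-19)(0.633)(0.138) / (2.26×10^5) = 1.24×10^-25 kg.
In atomic mass units: m = 1.24×10^-25 / 1.66×10^-27 = 74.5 u.

m ≈ 74.5 u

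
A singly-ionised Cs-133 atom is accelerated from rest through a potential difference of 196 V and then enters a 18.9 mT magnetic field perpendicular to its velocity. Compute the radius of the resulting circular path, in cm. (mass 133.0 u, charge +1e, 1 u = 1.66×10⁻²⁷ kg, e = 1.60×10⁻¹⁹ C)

The kinetic energy gained is K = qV = (1×1.60×10^-19)(196) = 3.14×10^-17 J.
v = √(2K/m) = 1.69×10^4 m/s.
r = mv/(qB) = (2.21×10^-25)(1.69×10^4) / [(1×1.60×10^-19)(0.0189)] = 1.23 m.

r ≈ 123 cm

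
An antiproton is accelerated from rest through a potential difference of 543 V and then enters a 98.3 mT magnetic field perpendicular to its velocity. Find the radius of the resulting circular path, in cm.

The kinetic energy gained is K = qV = (1×1.60×10^-19)(543) = 8.69×10^-17 J.
v = √(2K/m) = 3.23×10^5 m/s.
r = mv/(qB) = (1.67×10^-27)(3.23×10^5) / [(1×1.60×10^-19)(0.0983)] = 0.0342 m.

r ≈ 3.42 cm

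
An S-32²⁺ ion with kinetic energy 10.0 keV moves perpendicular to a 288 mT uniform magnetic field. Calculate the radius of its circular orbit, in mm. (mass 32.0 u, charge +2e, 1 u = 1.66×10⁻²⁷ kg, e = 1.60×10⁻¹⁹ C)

Convert the energy: K = 10.0 keV = 1.60×10^-15 J.
v = √(2K/m) = √(2·1.60×10^-15/5.31×10^-26) = 2.45×10^5 m/s.
r = mv/(qB) = (5.31×10^-26)(2.45×10^5) / [(2×1.60×10^-19)(0.288)] = 0.141 m.

r ≈ 141 mm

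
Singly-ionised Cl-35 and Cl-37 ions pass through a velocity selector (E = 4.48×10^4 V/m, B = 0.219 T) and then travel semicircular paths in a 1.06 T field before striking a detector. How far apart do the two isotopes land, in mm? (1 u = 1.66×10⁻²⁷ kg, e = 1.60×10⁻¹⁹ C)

Δd ≈ 8.01 mm

Both emerge at v = E/B₁ = 2.05×10^5 m/s.
r = mv/(qB₂), so r₁ = 0.07008 m and r₂ = 0.07408 m, giving Δr = 4.00×10^-3 m.
After a semicircle each ion lands a diameter 2r from the entry slit, so the separation is 2Δr = 8.01×10^-3 m.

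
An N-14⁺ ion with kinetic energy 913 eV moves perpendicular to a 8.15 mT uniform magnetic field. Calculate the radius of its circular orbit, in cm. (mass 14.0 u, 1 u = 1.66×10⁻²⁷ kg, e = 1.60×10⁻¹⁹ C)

Convert the energy: K = 913 eV = 1.46×10^-16 J.
v = √(2K/m) = √(2·1.46×10^-16/2.32×10^-26) = 1.12×10^5 m/s.
r = mv/(qB) = (2.32×10^-26)(1.12×10^5) / [(1×1.60×10^-19)(8.15×10^-3)] = 2.00 m.

r ≈ 200 cm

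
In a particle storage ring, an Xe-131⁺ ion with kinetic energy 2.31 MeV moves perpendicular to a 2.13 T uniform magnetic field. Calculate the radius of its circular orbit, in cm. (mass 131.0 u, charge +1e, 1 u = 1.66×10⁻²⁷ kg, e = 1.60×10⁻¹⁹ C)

r ≈ 118 cm

Convert the energy: K = 2.31 MeV = 3.70×10^-13 J.
v = √(2K/m) = √(2·3.70×10^-13/2.17×10^-25) = 1.84×10^6 m/s.
r = mv/(qB) = (2.17×10^-25)(1.84×10^6) / [(1×1.60×10^-19)(2.13)] = 1.18 m.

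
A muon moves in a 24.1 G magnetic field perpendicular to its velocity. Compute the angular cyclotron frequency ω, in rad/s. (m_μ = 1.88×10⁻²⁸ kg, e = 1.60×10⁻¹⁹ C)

ω ≈ 2.05×10^6 rad/s

ω = qB/m = (1×1.60×10^-19)(2.41×10^-3) / (1.88×10^-28) = 2.05×10^6 rad/s.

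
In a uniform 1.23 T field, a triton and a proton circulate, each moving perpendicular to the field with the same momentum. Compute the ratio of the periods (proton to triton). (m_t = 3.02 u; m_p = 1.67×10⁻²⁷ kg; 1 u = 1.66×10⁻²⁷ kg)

T = 2πm/(qB) is independent of speed, so T₂/T₁ = (m₂/q₂)/(m₁/q₁).
T_{proton}/T_{triton} = (1.67×10^-27/1e) / (5.01×10^-27/1e) = 0.333.

ratio ≈ 0.333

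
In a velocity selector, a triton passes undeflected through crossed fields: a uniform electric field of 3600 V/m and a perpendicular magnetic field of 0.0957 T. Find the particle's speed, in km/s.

v ≈ 37.6 km/s

For zero net force, qE = qvB, so v = E/B.
v = (3600) / (0.0957) = 3.76×10^4 m/s.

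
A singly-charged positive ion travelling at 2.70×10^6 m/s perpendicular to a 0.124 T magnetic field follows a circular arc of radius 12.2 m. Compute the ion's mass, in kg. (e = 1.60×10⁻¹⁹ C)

qvB = mv²/r ⇒ m = qBr/v.
m = (1×1.60×10^-19)(0.124)(12.2) / (2.70×10^6) = 8.96×10^-26 kg.

m ≈ 8.96×10^-26 kg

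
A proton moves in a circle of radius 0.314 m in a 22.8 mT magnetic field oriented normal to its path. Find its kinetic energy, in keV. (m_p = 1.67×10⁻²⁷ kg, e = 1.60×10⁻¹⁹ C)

K ≈ 2.46 keV

v = qBr/m = (1×1.60×10^-19)(0.0228)(0.314) / (1.67×10^-27) = 6.86×10^5 m/s.
K = ½mv² = 0.5·(1.67×10^-27)·(6.86×10^5)² = 3.93×10^-16 J = 2.46 keV.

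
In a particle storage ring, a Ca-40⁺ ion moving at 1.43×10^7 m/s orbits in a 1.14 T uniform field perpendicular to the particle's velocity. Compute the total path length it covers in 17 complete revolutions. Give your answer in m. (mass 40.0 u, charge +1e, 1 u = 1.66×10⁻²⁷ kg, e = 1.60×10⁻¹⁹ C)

r = mv/(qB) = 5.21 m, so one revolution covers 2πr = 32.7 m.
In 17 revolutions: L = 17·2πr = 556 m.

L ≈ 556 m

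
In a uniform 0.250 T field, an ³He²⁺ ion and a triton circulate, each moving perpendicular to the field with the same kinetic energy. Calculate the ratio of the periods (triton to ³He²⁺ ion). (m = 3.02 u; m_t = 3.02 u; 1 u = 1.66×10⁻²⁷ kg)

T = 2πm/(qB) is independent of speed, so T₂/T₁ = (m₂/q₂)/(m₁/q₁).
T_{triton}/T_{³He²⁺ ion} = (5.01×10^-27/1e) / (5.01×10^-27/2e) = 2.00.

ratio ≈ 2.00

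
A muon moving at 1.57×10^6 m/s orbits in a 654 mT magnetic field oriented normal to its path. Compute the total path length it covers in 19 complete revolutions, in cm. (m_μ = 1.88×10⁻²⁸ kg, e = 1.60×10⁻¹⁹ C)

r = mv/(qB) = 2.82×10^-3 m, so one revolution covers 2πr = 0.0177 m.
In 19 revolutions: L = 19·2πr = 0.337 m.

L ≈ 33.7 cm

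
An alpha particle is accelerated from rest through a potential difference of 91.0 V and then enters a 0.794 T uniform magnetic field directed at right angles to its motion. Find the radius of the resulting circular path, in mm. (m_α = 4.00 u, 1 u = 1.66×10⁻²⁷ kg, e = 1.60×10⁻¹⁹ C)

r ≈ 2.45 mm

The kinetic energy gained is K = qV = (2×1.60×10^-19)(91.0) = 2.91×10^-17 J.
v = √(2K/m) = 9.37×10^4 m/s.
r = mv/(qB) = (6.64×10^-27)(9.37×10^4) / [(2×1.60×10^-19)(0.794)] = 2.45×10^-3 m.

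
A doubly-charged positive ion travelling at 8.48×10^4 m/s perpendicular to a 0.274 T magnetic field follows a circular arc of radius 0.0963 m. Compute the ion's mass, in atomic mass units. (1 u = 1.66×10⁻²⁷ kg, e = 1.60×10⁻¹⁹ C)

m ≈ 60.0 u

qvB = mv²/r ⇒ m = qBr/v.
m = (2×1.60×10^-19)(0.274)(0.0963) / (8.48×10^4) = 9.96×10^-26 kg = 60.0 u.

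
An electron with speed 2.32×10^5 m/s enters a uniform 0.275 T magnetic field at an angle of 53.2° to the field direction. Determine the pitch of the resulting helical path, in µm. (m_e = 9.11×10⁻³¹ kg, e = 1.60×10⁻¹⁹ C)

The velocity component along B is v∥ = v cos53.2° = 1.39×10^5 m/s.
The cyclotron period T = 2πm/(qB) = 1.30×10^-10 s is set by m, q, B alone.
Pitch = v∥·T = (1.39×10^5)(1.30×10^-10) = 1.81×10^-5 m.

pitch ≈ 18.1 µm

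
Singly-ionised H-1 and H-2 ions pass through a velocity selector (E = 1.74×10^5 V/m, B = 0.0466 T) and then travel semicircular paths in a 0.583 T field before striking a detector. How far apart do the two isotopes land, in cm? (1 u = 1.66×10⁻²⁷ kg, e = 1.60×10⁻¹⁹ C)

Δd ≈ 13.3 cm

Both emerge at v = E/B₁ = 3.73×10^6 m/s.
r = mv/(qB₂), so r₁ = 0.06645 m and r₂ = 0.1329 m, giving Δr = 0.0664 m.
After a semicircle each ion lands a diameter 2r from the entry slit, so the separation is 2Δr = 0.133 m.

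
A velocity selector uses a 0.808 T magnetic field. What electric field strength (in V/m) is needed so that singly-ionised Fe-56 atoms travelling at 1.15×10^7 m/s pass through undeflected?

qE = qvB ⇒ E = vB = (1.15×10^7)(0.808) = 9.29×10^6 V/m.

E ≈ 9.29×10^6 V/m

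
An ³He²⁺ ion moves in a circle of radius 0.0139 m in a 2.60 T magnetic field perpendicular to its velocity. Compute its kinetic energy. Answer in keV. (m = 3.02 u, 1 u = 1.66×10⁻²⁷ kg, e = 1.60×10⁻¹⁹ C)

v = qBr/m = (2×1.60×10^-19)(2.60)(0.0139) / (5.01×10^-27) = 2.31×10^6 m/s.
K = ½mv² = 0.5·(5.01×10^-27)·(2.31×10^6)² = 1.33×10^-14 J = 83.4 keV.

K ≈ 83.4 keV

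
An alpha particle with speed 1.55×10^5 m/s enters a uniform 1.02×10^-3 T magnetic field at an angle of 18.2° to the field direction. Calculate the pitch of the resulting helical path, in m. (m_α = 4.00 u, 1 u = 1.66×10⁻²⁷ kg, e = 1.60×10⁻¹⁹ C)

pitch ≈ 18.8 m

The velocity component along B is v∥ = v cos18.2° = 1.47×10^5 m/s.
The cyclotron period T = 2πm/(qB) = 1.28×10^-4 s is set by m, q, B alone.
Pitch = v∥·T = (1.47×10^5)(1.28×10^-4) = 18.8 m.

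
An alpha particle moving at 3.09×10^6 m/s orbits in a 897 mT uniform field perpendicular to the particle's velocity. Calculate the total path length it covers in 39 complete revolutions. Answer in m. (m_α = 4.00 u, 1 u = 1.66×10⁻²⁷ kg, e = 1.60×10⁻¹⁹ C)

L ≈ 17.5 m

r = mv/(qB) = 0.0715 m, so one revolution covers 2πr = 0.449 m.
In 39 revolutions: L = 39·2πr = 17.5 m.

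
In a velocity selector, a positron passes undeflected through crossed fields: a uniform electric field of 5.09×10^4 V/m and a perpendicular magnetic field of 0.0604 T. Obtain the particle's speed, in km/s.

v ≈ 843 km/s

For zero net force, qE = qvB, so v = E/B.
v = (5.09×10^4) / (0.0604) = 8.43×10^5 m/s.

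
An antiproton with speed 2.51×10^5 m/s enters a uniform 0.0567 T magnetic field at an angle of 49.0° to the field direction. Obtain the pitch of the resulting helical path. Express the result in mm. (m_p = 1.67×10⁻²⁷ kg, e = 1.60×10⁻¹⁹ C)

pitch ≈ 190 mm

The velocity component along B is v∥ = v cos49.0° = 1.65×10^5 m/s.
The cyclotron period T = 2πm/(qB) = 1.16×10^-6 s is set by m, q, B alone.
Pitch = v∥·T = (1.65×10^5)(1.16×10^-6) = 0.190 m.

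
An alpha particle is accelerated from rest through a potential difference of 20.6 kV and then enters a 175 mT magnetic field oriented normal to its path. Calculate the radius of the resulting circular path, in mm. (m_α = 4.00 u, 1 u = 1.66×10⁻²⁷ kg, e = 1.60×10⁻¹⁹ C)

r ≈ 167 mm

The kinetic energy gained is K = qV = (2×1.60×10^-19)(2.06×10^4) = 6.59×10^-15 J.
v = √(2K/m) = 1.41×10^6 m/s.
r = mv/(qB) = (6.64×10^-27)(1.41×10^6) / [(2×1.60×10^-19)(0.175)] = 0.167 m.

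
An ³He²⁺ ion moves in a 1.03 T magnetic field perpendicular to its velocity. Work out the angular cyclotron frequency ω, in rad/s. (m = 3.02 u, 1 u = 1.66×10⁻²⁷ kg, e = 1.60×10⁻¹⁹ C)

ω ≈ 6.57×10^7 rad/s

ω = qB/m = (2×1.60×10^-19)(1.03) / (5.01×10^-27) = 6.57×10^7 rad/s.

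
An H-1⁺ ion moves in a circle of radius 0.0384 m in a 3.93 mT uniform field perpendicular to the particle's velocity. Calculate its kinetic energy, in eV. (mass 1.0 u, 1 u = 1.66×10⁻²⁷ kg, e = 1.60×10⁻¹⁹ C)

K ≈ 1.10 eV

v = qBr/m = (1×1.60×10^-19)(3.93×10^-3)(0.0384) / (1.66×10^-27) = 1.45×10^4 m/s.
K = ½mv² = 0.5·(1.66×10^-27)·(1.45×10^4)² = 1.76×10^-19 J = 1.10 eV.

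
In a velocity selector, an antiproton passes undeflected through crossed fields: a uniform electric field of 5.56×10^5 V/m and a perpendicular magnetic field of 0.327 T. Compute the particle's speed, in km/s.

v ≈ 1700 km/s

For zero net force, qE = qvB, so v = E/B.
v = (5.56×10^5) / (0.327) = 1.70×10^6 m/s.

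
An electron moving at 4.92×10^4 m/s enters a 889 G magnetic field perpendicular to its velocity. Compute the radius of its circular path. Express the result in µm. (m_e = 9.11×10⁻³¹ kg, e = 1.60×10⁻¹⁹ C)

r ≈ 3.15 µm

The magnetic force provides the centripetal force: qvB = mv²/r, so r = mv/(qB).
r = (9.11×10^-31 kg)(4.92×10^4 m/s) / [(1×1.60×10^-19 C)(0.0889 T)] = 3.15×10^-6 m.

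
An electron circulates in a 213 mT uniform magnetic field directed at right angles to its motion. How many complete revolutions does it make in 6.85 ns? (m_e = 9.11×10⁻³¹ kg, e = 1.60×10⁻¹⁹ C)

N = 40

T = 2πm/(qB) = 2π(9.11×10^-31) / [(1×1.60×10^-19)(0.213)] = 1.6796×10^-10 s.
N = t/T = 6.85×10^-9 / 1.6796×10^-10 ≈ 40.78, so 40 complete revolutions.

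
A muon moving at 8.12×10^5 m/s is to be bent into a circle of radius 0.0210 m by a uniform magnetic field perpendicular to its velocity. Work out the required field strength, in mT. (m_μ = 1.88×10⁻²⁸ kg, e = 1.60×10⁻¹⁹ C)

qvB = mv²/r gives B = mv/(qr).
B = (1.88×10^-28)(8.12×10^5) / [(1×1.60×10^-19)(0.0210)] = 0.0454 T.

B ≈ 45.4 mT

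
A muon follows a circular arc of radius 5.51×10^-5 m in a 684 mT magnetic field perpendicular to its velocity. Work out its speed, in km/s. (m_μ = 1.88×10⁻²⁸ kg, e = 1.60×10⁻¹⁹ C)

v ≈ 32.1 km/s

From qvB = mv²/r, v = qBr/m.
v = (1×1.60×10^-19)(0.684)(5.51×10^-5) / (1.88×10^-28) = 3.21×10^4 m/s.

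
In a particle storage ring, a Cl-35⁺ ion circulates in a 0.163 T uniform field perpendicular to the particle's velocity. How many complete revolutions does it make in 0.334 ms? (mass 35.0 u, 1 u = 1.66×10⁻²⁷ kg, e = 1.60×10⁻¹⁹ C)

N = 23

T = 2πm/(qB) = 2π(5.81×10^-26) / [(1×1.60×10^-19)(0.163)] = 1.3997×10^-5 s.
N = t/T = 3.34×10^-4 / 1.3997×10^-5 ≈ 23.86, so 23 complete revolutions.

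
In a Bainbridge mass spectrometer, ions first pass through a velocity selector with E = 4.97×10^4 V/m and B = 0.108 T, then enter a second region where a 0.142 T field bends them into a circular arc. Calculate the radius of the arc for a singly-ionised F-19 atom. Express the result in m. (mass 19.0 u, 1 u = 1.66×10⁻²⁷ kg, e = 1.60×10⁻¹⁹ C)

The selector passes v = E/B = 4.97×10^4/0.108 = 4.60×10^5 m/s.
In the deflection region, r = mv/(qB₂) = (3.15×10^-26)(4.60×10^5) / [(1×1.60×10^-19)(0.142)] = 0.639 m.

r ≈ 0.639 m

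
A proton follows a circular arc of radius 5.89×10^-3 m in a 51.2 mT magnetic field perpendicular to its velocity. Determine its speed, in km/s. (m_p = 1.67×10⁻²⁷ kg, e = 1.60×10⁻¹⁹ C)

From qvB = mv²/r, v = qBr/m.
v = (1×1.60×10^-19)(0.0512)(5.89×10^-3) / (1.67×10^-27) = 2.89×10^4 m/s.

v ≈ 28.9 km/s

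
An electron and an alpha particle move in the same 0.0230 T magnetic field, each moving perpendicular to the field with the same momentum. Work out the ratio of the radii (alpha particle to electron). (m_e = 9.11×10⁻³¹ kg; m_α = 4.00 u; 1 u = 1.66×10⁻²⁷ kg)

r = p/(qB) ⇒ at equal p, r ∝ 1/q.
r_{alpha particle}/r_{electron} = 0.500.

ratio ≈ 0.500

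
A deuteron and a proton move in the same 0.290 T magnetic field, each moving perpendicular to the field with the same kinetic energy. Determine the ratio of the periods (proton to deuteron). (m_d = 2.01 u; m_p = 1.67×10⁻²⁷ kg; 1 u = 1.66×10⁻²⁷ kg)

ratio ≈ 0.501

T = 2πm/(qB) is independent of speed, so T₂/T₁ = (m₂/q₂)/(m₁/q₁).
T_{proton}/T_{deuteron} = (1.67×10^-27/1e) / (3.34×10^-27/1e) = 0.501.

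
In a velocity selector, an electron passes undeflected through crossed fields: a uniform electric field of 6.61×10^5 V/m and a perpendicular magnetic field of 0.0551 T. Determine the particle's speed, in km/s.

v ≈ 12000 km/s

For zero net force, qE = qvB, so v = E/B.
v = (6.61×10^5) / (0.0551) = 1.20×10^7 m/s.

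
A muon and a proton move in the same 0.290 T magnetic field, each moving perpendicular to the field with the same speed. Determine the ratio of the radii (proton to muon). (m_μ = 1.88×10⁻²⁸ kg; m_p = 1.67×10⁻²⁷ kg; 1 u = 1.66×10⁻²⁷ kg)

ratio ≈ 8.88

r = mv/(qB) ⇒ at equal v, r ∝ m/q.
r_{proton}/r_{muon} = 8.88.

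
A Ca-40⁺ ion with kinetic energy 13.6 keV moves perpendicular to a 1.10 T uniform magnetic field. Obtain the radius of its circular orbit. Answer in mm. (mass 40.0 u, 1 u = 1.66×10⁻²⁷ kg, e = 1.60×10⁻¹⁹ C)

Convert the energy: K = 13.6 keV = 2.18×10^-15 J.
v = √(2K/m) = √(2·2.18×10^-15/6.64×10^-26) = 2.56×10^5 m/s.
r = mv/(qB) = (6.64×10^-26)(2.56×10^5) / [(1×1.60×10^-19)(1.10)] = 0.0966 m.

r ≈ 96.6 mm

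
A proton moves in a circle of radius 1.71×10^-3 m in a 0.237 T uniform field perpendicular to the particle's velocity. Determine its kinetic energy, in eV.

K ≈ 7.87 eV

v = qBr/m = (1×1.60×10^-19)(0.237)(1.71×10^-3) / (1.67×10^-27) = 3.88×10^4 m/s.
K = ½mv² = 0.5·(1.67×10^-27)·(3.88×10^4)² = 1.26×10^-18 J = 7.87 eV.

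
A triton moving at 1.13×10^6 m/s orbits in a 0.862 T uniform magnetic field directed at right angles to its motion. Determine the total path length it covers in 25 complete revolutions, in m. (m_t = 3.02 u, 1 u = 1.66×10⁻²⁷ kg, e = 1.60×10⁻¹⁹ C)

r = mv/(qB) = 0.0411 m, so one revolution covers 2πr = 0.258 m.
In 25 revolutions: L = 25·2πr = 6.45 m.

L ≈ 6.45 m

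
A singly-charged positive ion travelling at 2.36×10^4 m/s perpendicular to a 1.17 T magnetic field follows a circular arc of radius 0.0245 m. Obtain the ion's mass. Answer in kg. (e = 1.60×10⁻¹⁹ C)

qvB = mv²/r ⇒ m = qBr/v.
m = (1×1.60×10^-19)(1.17)(0.0245) / (2.36×10^4) = 1.94×10^-25 kg.

m ≈ 1.94×10^-25 kg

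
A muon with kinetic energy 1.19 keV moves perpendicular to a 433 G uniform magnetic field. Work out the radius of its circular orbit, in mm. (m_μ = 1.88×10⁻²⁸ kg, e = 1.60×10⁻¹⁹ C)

Convert the energy: K = 1.19 keV = 1.90×10^-16 J.
v = √(2K/m) = √(2·1.90×10^-16/1.88×10^-28) = 1.42×10^6 m/s.
r = mv/(qB) = (1.88×10^-28)(1.42×10^6) / [(1×1.60×10^-19)(0.0433)] = 0.0386 m.

r ≈ 38.6 mm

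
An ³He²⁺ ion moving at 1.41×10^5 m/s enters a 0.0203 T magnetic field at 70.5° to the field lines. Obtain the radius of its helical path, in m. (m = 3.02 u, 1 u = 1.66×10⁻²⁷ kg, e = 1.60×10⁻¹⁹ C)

Only the perpendicular component v⊥ = v sin70.5° = 1.33×10^5 m/s is bent by the field.
r = m v⊥ /(qB) = (5.01×10^-27)(1.33×10^5) / [(2×1.60×10^-19)(0.0203)] = 0.103 m.

r ≈ 0.103 m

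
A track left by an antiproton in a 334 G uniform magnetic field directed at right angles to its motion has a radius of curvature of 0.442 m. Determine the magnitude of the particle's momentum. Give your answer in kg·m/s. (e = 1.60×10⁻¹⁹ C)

Since qvB = mv²/r, the momentum p = mv = qBr.
p = (1×1.60×10^-19)(0.0334)(0.442) = 2.36×10^-21 kg·m/s.

p ≈ 2.36×10^-21 kg·m/s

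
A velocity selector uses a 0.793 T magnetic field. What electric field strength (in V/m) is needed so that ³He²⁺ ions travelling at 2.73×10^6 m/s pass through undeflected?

E ≈ 2.16×10^6 V/m

qE = qvB ⇒ E = vB = (2.73×10^6)(0.793) = 2.16×10^6 V/m.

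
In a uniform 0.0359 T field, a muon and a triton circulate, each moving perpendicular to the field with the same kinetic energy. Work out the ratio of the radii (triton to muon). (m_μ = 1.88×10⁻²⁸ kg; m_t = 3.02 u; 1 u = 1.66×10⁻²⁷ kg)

ratio ≈ 5.16

r = √(2mK)/(qB) ⇒ at equal K, r ∝ √m/q.
r_{triton}/r_{muon} = 5.16.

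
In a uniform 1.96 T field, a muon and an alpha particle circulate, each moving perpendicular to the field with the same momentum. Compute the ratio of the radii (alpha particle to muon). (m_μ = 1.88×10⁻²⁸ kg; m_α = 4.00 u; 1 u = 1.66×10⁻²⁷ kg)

ratio ≈ 0.500

r = p/(qB) ⇒ at equal p, r ∝ 1/q.
r_{alpha particle}/r_{muon} = 0.500.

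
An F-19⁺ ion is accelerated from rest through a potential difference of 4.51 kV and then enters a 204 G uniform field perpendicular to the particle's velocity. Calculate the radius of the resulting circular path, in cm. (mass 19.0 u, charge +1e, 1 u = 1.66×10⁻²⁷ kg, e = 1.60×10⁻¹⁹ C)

The kinetic energy gained is K = qV = (1×1.60×10^-19)(4510) = 7.22×10^-16 J.
v = √(2K/m) = 2.14×10^5 m/s.
r = mv/(qB) = (3.15×10^-26)(2.14×10^5) / [(1×1.60×10^-19)(0.0204)] = 2.07 m.

r ≈ 207 cm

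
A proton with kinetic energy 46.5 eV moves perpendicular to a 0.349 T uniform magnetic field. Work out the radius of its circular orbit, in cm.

Convert the energy: K = 46.5 eV = 7.44×10^-18 J.
v = √(2K/m) = √(2·7.44×10^-18/1.67×10^-27) = 9.44×10^4 m/s.
r = mv/(qB) = (1.67×10^-27)(9.44×10^4) / [(1×1.60×10^-19)(0.349)] = 2.82×10^-3 m.

r ≈ 0.282 cm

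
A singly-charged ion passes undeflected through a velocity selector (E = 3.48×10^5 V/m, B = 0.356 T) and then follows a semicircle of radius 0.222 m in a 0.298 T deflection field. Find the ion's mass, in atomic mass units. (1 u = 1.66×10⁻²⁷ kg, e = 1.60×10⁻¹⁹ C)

m ≈ 6.52 u

v = E/B₁ = 9.78×10^5 m/s.
From r = mv/(qB₂), m = qB₂r/v = (1×1.60×10^-19)(0.298)(0.222) / (9.78×10^5) = 1.08×10^-26 kg.
In atomic mass units: m = 1.08×10^-26 / 1.66×10^-27 = 6.52 u.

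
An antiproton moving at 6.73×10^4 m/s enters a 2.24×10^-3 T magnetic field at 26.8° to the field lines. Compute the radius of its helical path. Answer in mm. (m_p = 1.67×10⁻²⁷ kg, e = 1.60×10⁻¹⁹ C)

r ≈ 141 mm

Only the perpendicular component v⊥ = v sin26.8° = 3.03×10^4 m/s is bent by the field.
r = m v⊥ /(qB) = (1.67×10^-27)(3.03×10^4) / [(1×1.60×10^-19)(2.24×10^-3)] = 0.141 m.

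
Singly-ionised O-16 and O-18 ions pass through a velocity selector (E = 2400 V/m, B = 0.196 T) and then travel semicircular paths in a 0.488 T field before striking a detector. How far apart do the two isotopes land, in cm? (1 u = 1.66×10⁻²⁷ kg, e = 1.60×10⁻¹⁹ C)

Both emerge at v = E/B₁ = 1.22×10^4 m/s.
r = mv/(qB₂), so r₁ = 4.165×10^-3 m and r₂ = 4.686×10^-3 m, giving Δr = 5.21×10^-4 m.
After a semicircle each ion lands a diameter 2r from the entry slit, so the separation is 2Δr = 1.04×10^-3 m.

Δd ≈ 0.104 cm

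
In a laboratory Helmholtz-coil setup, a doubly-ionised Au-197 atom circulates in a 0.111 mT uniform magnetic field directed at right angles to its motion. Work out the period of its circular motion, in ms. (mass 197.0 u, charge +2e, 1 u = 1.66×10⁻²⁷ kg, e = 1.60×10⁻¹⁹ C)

The cyclotron period is independent of speed: T = 2πm/(qB).
T = 2π(3.27×10^-25) / [(2×1.60×10^-19)(1.11×10^-4)] = 0.0578 s.

T ≈ 57.8 ms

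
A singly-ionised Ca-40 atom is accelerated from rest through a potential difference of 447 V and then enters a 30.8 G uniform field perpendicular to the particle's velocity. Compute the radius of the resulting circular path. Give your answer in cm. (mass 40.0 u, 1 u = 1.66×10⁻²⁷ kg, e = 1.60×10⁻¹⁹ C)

The kinetic energy gained is K = qV = (1×1.60×10^-19)(447) = 7.15×10^-17 J.
v = √(2K/m) = 4.64×10^4 m/s.
r = mv/(qB) = (6.64×10^-26)(4.64×10^4) / [(1×1.60×10^-19)(3.08×10^-3)] = 6.25 m.

r ≈ 625 cm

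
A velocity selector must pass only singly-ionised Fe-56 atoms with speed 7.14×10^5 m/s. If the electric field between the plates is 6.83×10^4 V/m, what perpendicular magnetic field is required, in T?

B ≈ 0.0957 T

qE = qvB ⇒ B = E/v = (6.83×10^4) / (7.14×10^5) = 0.0957 T.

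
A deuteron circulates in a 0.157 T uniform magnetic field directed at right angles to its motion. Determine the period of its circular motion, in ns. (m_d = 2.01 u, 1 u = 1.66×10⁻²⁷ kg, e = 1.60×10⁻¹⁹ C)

T ≈ 835 ns

The cyclotron period is independent of speed: T = 2πm/(qB).
T = 2π(3.34×10^-27) / [(1×1.60×10^-19)(0.157)] = 8.35×10^-7 s.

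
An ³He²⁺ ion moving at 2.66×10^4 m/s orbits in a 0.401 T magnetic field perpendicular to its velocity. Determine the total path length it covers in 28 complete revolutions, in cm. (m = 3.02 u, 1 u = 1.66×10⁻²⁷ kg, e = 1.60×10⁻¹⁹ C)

r = mv/(qB) = 1.04×10^-3 m, so one revolution covers 2πr = 6.53×10^-3 m.
In 28 revolutions: L = 28·2πr = 0.183 m.

L ≈ 18.3 cm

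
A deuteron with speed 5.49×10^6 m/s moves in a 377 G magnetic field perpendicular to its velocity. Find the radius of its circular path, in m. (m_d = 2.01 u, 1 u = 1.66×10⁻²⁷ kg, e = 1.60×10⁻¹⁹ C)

r ≈ 3.04 m

The magnetic force provides the centripetal force: qvB = mv²/r, so r = mv/(qB).
r = (3.34×10^-27 kg)(5.49×10^6 m/s) / [(1×1.60×10^-19 C)(0.0377 T)] = 3.04 m.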